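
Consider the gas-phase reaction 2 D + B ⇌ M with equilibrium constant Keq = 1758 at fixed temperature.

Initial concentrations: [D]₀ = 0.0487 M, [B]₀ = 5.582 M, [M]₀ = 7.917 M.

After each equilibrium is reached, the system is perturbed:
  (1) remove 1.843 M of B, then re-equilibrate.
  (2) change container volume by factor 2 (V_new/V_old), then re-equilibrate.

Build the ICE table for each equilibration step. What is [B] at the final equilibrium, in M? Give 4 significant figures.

[B]_eq = 1.875 M

Q₀ = 598 vs Keq = 1758 ⇒ Q<K, forward
Step 1:
                    D           B           M
  Initial      0.0487       5.582       7.917
  Change     -0.02025    -0.01013     0.01013
  Equil       0.02845       5.572       7.927
  solve Keq expr → x = 0.01013; check Q = 1758
Then remove 1.843 M of B.
Step 2:
                    D           B           M
  Initial     0.02845       3.729       7.927
  Change     0.006305    0.003153   -0.003153
  Equil       0.03475       3.732       7.924
  solve Keq expr → x = -0.003153; check Q = 1758
Then change container volume by factor 2 (V_new/V_old).
Step 3:
                    D           B           M
  Initial     0.01738       1.866       3.962
  Change      0.01726    0.008629   -0.008629
  Equil       0.03463       1.875       3.953
  solve Keq expr → x = -0.008629; check Q = 1758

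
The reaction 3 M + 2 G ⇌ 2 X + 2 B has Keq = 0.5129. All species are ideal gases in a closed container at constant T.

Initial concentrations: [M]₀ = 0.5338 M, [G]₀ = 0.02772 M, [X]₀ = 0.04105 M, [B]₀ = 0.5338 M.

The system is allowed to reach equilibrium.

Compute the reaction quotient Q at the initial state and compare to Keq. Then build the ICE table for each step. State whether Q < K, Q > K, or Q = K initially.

Q₀ = 4.108; Q > K (proceeds reverse)

Q₀ = 4.108 vs Keq = 0.5129 ⇒ Q>K, reverse
Step 1:
                   M          G          X          B
  init        0.5338    0.02772    0.04105     0.5338
  Δ          0.02388    0.01592   -0.01592   -0.01592
  eq          0.5577    0.04364    0.02513     0.5179
  solve Keq expr → x = -0.007959; check Q = 0.5129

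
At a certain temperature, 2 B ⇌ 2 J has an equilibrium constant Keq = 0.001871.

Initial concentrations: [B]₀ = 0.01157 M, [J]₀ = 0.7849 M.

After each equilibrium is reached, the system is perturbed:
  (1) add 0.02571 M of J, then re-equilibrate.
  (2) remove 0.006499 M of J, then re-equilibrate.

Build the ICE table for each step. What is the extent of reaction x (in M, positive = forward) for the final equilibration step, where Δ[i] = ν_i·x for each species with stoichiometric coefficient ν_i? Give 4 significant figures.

x = 0.003115 M

Q₀ = 4602 vs Keq = 0.001871 ⇒ Q>K, reverse
Step 1:
                    B           J
  I           0.01157      0.7849
  C            0.7519     -0.7519
  E            0.7634     0.03302
  solve Keq expr → x = -0.3759; check Q = 0.001871
Then add 0.02571 M of J.
Step 2:
                    B           J
  I            0.7634     0.05873
  C           0.02464    -0.02464
  E            0.7881     0.03409
  solve Keq expr → x = -0.01232; check Q = 0.001871
Then remove 0.006499 M of J.
Step 3:
                    B           J
  I            0.7881     0.02759
  C          -0.00623     0.00623
  E            0.7819     0.03382
  solve Keq expr → x = 0.003115; check Q = 0.001871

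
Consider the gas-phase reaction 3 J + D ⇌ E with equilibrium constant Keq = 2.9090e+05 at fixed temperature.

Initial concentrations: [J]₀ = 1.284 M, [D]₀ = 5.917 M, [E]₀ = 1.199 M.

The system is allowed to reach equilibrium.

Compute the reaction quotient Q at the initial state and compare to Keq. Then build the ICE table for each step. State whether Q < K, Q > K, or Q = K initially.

Q₀ = 0.09572 vs Keq = 2.9090e+05 ⇒ Q<K, forward
Step 1:
                    J           D           E
  init          1.284       5.917       1.199
  Δ            -1.274     -0.4246      0.4246
  eq          0.01005       5.492       1.624
  solve Keq expr → x = 0.4246; check Q = 2.9090e+05

Q₀ = 0.09572; Q < K (proceeds forward)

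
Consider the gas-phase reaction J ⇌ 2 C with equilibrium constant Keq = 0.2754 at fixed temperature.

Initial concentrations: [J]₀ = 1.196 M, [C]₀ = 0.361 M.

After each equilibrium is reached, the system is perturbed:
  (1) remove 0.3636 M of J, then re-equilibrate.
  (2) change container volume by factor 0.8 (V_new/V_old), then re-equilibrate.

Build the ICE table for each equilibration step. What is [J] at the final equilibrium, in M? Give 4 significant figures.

Q₀ = 0.109 vs Keq = 0.2754 ⇒ Q<K, forward
Step 1:
                   J          C
  I            1.196      0.361
  C         -0.09484     0.1897
  E            1.101     0.5507
  solve Keq expr → x = 0.09484; check Q = 0.2754
Then remove 0.3636 M of J.
Step 2:
                   J          C
  I           0.7376     0.5507
  C          0.04346   -0.08691
  E            0.781     0.4638
  solve Keq expr → x = -0.04346; check Q = 0.2754
Then change container volume by factor 0.8 (V_new/V_old).
Step 3:
                   J          C
  I           0.9763     0.5797
  C          0.02704   -0.05407
  E            1.003     0.5257
  solve Keq expr → x = -0.02704; check Q = 0.2754

[J]_eq = 1.003 M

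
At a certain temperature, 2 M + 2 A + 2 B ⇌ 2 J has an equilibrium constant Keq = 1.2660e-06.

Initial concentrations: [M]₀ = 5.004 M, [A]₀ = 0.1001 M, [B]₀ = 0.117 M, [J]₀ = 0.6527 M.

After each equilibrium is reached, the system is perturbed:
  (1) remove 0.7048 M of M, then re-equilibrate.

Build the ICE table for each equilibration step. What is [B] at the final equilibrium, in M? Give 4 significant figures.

[B]_eq = 0.7665 M

Q₀ = 124 vs Keq = 1.2660e-06 ⇒ Q>K, reverse
Step 1:
                  M         A         B         J
  Initial     5.004    0.1001     0.117    0.6527
  Change      0.649     0.649     0.649    -0.649
  Equil       5.653    0.7491     0.766   0.00365
  solve Keq expr → x = -0.3245; check Q = 1.2660e-06
Then remove 0.7048 M of M.
Step 2:
                  M         A         B         J
  Initial     4.948    0.7491     0.766   0.00365
  Change  4.5100e-04 4.5100e-04 4.5100e-04 -4.5100e-04
  Equil       4.949    0.7496    0.7665  0.003199
  solve Keq expr → x = -2.2550e-04; check Q = 1.2660e-06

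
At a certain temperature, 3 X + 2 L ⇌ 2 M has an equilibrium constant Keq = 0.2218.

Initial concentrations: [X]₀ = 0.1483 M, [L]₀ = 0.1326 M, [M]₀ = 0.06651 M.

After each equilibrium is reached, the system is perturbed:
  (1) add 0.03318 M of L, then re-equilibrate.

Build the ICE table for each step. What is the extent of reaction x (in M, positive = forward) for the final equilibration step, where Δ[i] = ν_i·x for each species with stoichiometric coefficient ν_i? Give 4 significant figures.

x = 7.5406e-04 M

Q₀ = 77.14 vs Keq = 0.2218 ⇒ Q>K, reverse
Step 1:
                    X           L           M
  Initial      0.1483      0.1326     0.06651
  Change      0.08474     0.05649    -0.05649
  Equil         0.233      0.1891     0.01002
  solve Keq expr → x = -0.02825; check Q = 0.2218
Then add 0.03318 M of L.
Step 2:
                    X           L           M
  Initial       0.233      0.2223     0.01002
  Change    -0.002262   -0.001508    0.001508
  Equil        0.2308      0.2208     0.01153
  solve Keq expr → x = 7.5406e-04; check Q = 0.2218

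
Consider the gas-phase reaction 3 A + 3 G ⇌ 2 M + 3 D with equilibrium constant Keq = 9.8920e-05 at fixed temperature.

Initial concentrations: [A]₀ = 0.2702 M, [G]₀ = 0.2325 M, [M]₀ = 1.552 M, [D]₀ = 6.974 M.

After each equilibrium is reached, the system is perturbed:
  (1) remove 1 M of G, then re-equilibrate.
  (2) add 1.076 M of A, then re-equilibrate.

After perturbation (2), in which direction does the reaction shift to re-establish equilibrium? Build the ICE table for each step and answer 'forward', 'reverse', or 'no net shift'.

Q₀ = 3.2954e+06 vs Keq = 9.8920e-05 ⇒ Q>K, reverse
Step 1:
                    A           G           M           D
  init         0.2702      0.2325       1.552       6.974
  Δ             2.303       2.303      -1.536      -2.303
  eq            2.574       2.536     0.01643       4.671
  solve Keq expr → x = -0.7678; check Q = 9.8920e-05
Then remove 1 M of G.
Step 2:
                    A           G           M           D
  init          2.574       1.536     0.01643       4.671
  Δ           0.01275     0.01275   -0.008497    -0.01275
  eq            2.586       1.549     0.00793       4.658
  solve Keq expr → x = -0.004249; check Q = 9.8920e-05
Then add 1.076 M of A.
Step 3:
                    A           G           M           D
  init          3.662       1.549     0.00793       4.658
  Δ         -0.007882   -0.007882    0.005254    0.007882
  eq            3.654       1.541     0.01318       4.666
  solve Keq expr → x = 0.002627; check Q = 9.8920e-05

Direction: forward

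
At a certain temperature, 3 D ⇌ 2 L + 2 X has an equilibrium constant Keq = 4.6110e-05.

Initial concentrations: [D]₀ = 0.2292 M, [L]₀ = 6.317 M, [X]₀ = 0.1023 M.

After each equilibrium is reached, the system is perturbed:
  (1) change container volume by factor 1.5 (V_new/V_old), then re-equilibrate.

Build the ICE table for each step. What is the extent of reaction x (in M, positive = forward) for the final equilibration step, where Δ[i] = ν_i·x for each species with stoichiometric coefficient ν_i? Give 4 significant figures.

x = 1.9308e-05 M

Q₀ = 34.68 vs Keq = 4.6110e-05 ⇒ Q>K, reverse
Step 1:
                    D           L           X
  init         0.2292       6.317      0.1023
  Δ            0.1531      -0.102      -0.102
  eq           0.3823       6.215  2.5823e-04
  solve Keq expr → x = -0.05102; check Q = 4.6110e-05
Then change container volume by factor 1.5 (V_new/V_old).
Step 2:
                    D           L           X
  init         0.2548       4.143  1.7215e-04
  Δ       -5.7924e-05  3.8616e-05  3.8616e-05
  eq           0.2548       4.143  2.1077e-04
  solve Keq expr → x = 1.9308e-05; check Q = 4.6110e-05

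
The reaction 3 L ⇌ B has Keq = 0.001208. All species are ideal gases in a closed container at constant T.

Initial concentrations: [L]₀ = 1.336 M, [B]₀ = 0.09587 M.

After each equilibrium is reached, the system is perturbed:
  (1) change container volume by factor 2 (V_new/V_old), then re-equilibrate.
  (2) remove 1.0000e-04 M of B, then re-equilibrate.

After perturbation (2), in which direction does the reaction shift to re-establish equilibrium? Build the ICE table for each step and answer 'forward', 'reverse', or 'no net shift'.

Q₀ = 0.0402 vs Keq = 0.001208 ⇒ Q>K, reverse
Step 1:
                    L           B
  I             1.336     0.09587
  C            0.2725    -0.09084
  E             1.609    0.005028
  solve Keq expr → x = -0.09084; check Q = 0.001208
Then change container volume by factor 2 (V_new/V_old).
Step 2:
                    L           B
  I            0.8043    0.002514
  C          0.005616   -0.001872
  E            0.8099  6.4170e-04
  solve Keq expr → x = -0.001872; check Q = 0.001208
Then remove 1.0000e-04 M of B.
Step 3:
                    L           B
  I            0.8099  5.4170e-04
  C       -2.9788e-04  9.9292e-05
  E            0.8096  6.4099e-04
  solve Keq expr → x = 9.9292e-05; check Q = 0.001208

Direction: forward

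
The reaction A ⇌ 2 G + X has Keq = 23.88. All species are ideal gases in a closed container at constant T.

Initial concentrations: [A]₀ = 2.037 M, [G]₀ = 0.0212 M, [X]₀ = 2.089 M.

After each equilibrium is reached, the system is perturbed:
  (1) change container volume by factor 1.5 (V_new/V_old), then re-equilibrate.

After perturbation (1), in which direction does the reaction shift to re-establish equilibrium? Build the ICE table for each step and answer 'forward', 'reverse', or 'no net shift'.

Direction: forward

Q₀ = 4.6091e-04 vs Keq = 23.88 ⇒ Q<K, forward
Step 1:
                    A           G           X
  init          2.037      0.0212       2.089
  Δ            -1.211       2.423       1.211
  eq           0.8256       2.444         3.3
  solve Keq expr → x = 1.211; check Q = 23.88
Then change container volume by factor 1.5 (V_new/V_old).
Step 2:
                    A           G           X
  init         0.5504       1.629         2.2
  Δ           -0.1676      0.3353      0.1676
  eq           0.3827       1.965       2.368
  solve Keq expr → x = 0.1676; check Q = 23.88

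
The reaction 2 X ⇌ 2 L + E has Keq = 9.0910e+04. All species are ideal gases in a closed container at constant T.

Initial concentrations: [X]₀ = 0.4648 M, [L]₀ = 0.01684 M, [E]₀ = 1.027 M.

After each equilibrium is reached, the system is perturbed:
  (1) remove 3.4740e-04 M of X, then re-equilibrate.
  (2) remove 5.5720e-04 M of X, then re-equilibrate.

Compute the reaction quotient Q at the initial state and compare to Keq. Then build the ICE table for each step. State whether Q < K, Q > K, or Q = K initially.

Q₀ = 0.001348; Q < K (proceeds forward)

Q₀ = 0.001348 vs Keq = 9.0910e+04 ⇒ Q<K, forward
Step 1:
                   X          L          E
  I           0.4648    0.01684      1.027
  C           -0.463      0.463     0.2315
  E         0.001785     0.4799      1.259
  solve Keq expr → x = 0.2315; check Q = 9.0910e+04
Then remove 3.4740e-04 M of X.
Step 2:
                   X          L          E
  I         0.001438     0.4799      1.259
  C       3.4599e-04 -3.4599e-04 -1.7300e-04
  E         0.001784     0.4795      1.258
  solve Keq expr → x = -1.7300e-04; check Q = 9.0910e+04
Then remove 5.5720e-04 M of X.
Step 3:
                   X          L          E
  I         0.001227     0.4795      1.258
  C       5.5494e-04 -5.5494e-04 -2.7747e-04
  E         0.001782      0.479      1.258
  solve Keq expr → x = -2.7747e-04; check Q = 9.0910e+04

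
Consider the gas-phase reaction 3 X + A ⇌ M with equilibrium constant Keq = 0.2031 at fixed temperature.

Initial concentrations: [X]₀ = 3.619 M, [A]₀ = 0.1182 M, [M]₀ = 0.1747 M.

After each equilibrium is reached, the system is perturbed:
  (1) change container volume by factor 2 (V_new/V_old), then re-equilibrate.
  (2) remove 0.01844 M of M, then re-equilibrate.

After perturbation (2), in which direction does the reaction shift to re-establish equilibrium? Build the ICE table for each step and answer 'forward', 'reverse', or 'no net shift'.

Q₀ = 0.03118 vs Keq = 0.2031 ⇒ Q<K, forward
Step 1:
                  X         A         M
  Initial     3.619    0.1182    0.1747
  Change     -0.254  -0.08468   0.08468
  Equil       3.365   0.03352    0.2594
  solve Keq expr → x = 0.08468; check Q = 0.2031
Then change container volume by factor 2 (V_new/V_old).
Step 2:
                  X         A         M
  Initial     1.682   0.01676    0.1297
  Change     0.1458   0.04859  -0.04859
  Equil       1.828   0.06535    0.0811
  solve Keq expr → x = -0.04859; check Q = 0.2031
Then remove 0.01844 M of M.
Step 3:
                  X         A         M
  Initial     1.828   0.06535   0.06266
  Change   -0.02134 -0.007112  0.007112
  Equil       1.807   0.05823   0.06978
  solve Keq expr → x = 0.007112; check Q = 0.2031

Direction: forward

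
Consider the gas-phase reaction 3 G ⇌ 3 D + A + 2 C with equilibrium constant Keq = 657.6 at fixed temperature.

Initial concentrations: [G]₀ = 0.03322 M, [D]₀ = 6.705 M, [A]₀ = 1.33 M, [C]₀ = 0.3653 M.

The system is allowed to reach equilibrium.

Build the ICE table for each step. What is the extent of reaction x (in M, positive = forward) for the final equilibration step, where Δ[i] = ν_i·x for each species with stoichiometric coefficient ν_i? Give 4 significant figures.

x = -0.08109 M

Q₀ = 1.4593e+06 vs Keq = 657.6 ⇒ Q>K, reverse
Step 1:
                  G         D         A         C
  init      0.03322     6.705      1.33    0.3653
  Δ          0.2433   -0.2433  -0.08109   -0.1622
  eq         0.2765     6.462     1.249    0.2031
  solve Keq expr → x = -0.08109; check Q = 657.6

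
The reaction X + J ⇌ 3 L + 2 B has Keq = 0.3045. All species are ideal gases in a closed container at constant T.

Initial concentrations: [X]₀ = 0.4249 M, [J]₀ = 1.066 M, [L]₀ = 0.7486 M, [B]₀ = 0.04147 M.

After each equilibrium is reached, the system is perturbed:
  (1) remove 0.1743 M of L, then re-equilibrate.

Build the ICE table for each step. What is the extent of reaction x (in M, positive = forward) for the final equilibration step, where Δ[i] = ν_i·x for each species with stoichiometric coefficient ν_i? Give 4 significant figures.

x = 0.01875 M

Q₀ = 0.001593 vs Keq = 0.3045 ⇒ Q<K, forward
Step 1:
                   X          J          L          B
  I           0.4249      1.066     0.7486    0.04147
  C          -0.1124    -0.1124     0.3372     0.2248
  E           0.3125     0.9536      1.086     0.2663
  solve Keq expr → x = 0.1124; check Q = 0.3045
Then remove 0.1743 M of L.
Step 2:
                   X          J          L          B
  I           0.3125     0.9536     0.9115     0.2663
  C         -0.01875   -0.01875    0.05625     0.0375
  E           0.2938     0.9349     0.9677     0.3038
  solve Keq expr → x = 0.01875; check Q = 0.3045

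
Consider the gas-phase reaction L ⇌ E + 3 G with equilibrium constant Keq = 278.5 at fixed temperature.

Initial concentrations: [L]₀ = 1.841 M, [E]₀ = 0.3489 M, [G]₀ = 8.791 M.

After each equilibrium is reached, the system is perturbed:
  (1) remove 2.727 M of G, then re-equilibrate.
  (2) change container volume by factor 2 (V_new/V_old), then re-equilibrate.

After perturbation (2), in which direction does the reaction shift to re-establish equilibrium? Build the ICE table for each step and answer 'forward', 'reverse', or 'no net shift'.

Direction: forward

Q₀ = 128.8 vs Keq = 278.5 ⇒ Q<K, forward
Step 1:
                  L         E         G
  I           1.841    0.3489     8.791
  C         -0.2016    0.2016    0.6047
  E           1.639    0.5505     9.396
  solve Keq expr → x = 0.2016; check Q = 278.5
Then remove 2.727 M of G.
Step 2:
                  L         E         G
  I           1.639    0.5505     6.669
  C         -0.3037    0.3037    0.9112
  E           1.336    0.8542      7.58
  solve Keq expr → x = 0.3037; check Q = 278.5
Then change container volume by factor 2 (V_new/V_old).
Step 3:
                  L         E         G
  I          0.6679    0.4271      3.79
  C         -0.3508    0.3508     1.052
  E          0.3171    0.7778     4.842
  solve Keq expr → x = 0.3508; check Q = 278.5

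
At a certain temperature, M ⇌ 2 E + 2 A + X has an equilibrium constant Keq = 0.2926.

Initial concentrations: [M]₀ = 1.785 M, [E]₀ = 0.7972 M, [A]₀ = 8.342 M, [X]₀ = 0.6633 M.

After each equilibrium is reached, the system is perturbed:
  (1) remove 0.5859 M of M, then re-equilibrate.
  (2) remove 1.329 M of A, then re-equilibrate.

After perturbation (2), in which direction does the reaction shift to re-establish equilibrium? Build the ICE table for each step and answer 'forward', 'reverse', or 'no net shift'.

Q₀ = 16.43 vs Keq = 0.2926 ⇒ Q>K, reverse
Step 1:
                    M           E           A           X
  I             1.785      0.7972       8.342      0.6633
  C            0.3128     -0.6257     -0.6257     -0.3128
  E             2.098      0.1715       7.716      0.3505
  solve Keq expr → x = -0.3128; check Q = 0.2926
Then remove 0.5859 M of M.
Step 2:
                    M           E           A           X
  I             1.512      0.1715       7.716      0.3505
  C           0.01126    -0.02252    -0.02252    -0.01126
  E             1.523       0.149       7.694      0.3392
  solve Keq expr → x = -0.01126; check Q = 0.2926
Then remove 1.329 M of A.
Step 3:
                    M           E           A           X
  I             1.523       0.149       6.365      0.3392
  C          -0.01312     0.02624     0.02624     0.01312
  E              1.51      0.1752       6.391      0.3523
  solve Keq expr → x = 0.01312; check Q = 0.2926

Direction: forward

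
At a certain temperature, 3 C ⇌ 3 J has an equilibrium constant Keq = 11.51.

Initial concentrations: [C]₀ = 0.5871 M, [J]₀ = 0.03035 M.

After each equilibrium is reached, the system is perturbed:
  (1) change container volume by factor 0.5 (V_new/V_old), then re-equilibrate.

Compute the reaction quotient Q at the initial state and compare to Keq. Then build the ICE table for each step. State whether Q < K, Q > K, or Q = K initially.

Q₀ = 1.3815e-04 vs Keq = 11.51 ⇒ Q<K, forward
Step 1:
                    C           J
  init         0.5871     0.03035
  Δ           -0.3976      0.3976
  eq           0.1895      0.4279
  solve Keq expr → x = 0.1325; check Q = 11.51
Then change container volume by factor 0.5 (V_new/V_old).
Step 2:
                    C           J
  init         0.3791      0.8558
  Δ                 0           0
  eq           0.3791      0.8558
  solve Keq expr → x = 0; check Q = 11.51

Q₀ = 1.3815e-04; Q < K (proceeds forward)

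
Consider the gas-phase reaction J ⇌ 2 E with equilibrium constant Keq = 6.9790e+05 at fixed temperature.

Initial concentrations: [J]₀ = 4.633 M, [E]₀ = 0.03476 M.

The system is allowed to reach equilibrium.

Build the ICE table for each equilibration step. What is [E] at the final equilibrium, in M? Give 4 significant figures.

[E]_eq = 9.301 M

Q₀ = 2.6079e-04 vs Keq = 6.9790e+05 ⇒ Q<K, forward
Step 1:
                    J           E
  Initial       4.633     0.03476
  Change       -4.633       9.266
  Equil    1.2394e-04       9.301
  solve Keq expr → x = 4.633; check Q = 6.9790e+05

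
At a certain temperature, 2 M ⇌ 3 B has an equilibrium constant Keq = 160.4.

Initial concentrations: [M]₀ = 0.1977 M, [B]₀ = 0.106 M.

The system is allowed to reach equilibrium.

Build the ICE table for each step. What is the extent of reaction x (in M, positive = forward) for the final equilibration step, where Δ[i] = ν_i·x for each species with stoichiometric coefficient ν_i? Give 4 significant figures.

Q₀ = 0.03047 vs Keq = 160.4 ⇒ Q<K, forward
Step 1:
                    M           B
  init         0.1977       0.106
  Δ           -0.1795      0.2693
  eq          0.01815      0.3753
  solve Keq expr → x = 0.08977; check Q = 160.4

x = 0.08977 M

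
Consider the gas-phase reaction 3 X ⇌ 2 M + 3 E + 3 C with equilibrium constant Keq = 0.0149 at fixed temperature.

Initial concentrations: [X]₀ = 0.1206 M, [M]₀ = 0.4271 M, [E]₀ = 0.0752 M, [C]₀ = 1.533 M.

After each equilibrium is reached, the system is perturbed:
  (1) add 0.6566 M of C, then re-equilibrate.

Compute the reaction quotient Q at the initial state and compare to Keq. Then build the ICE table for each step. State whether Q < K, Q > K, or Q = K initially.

Q₀ = 0.1593 vs Keq = 0.0149 ⇒ Q>K, reverse
Step 1:
                  X         M         E         C
  I          0.1206    0.4271    0.0752     1.533
  C         0.03023  -0.02015  -0.03023  -0.03023
  E          0.1508    0.4069   0.04497     1.503
  solve Keq expr → x = -0.01008; check Q = 0.0149
Then add 0.6566 M of C.
Step 2:
                  X         M         E         C
  I          0.1508    0.4069   0.04497     2.159
  C         0.01085 -0.007233  -0.01085  -0.01085
  E          0.1617    0.3997   0.03412     2.149
  solve Keq expr → x = -0.003616; check Q = 0.0149

Q₀ = 0.1593; Q > K (proceeds reverse)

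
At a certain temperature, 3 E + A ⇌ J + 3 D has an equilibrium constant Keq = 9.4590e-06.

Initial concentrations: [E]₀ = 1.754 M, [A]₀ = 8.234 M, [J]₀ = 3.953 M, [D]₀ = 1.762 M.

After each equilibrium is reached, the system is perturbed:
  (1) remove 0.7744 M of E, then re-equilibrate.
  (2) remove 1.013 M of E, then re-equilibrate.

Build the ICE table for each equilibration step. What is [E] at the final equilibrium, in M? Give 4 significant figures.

[E]_eq = 1.68 M

Q₀ = 0.4867 vs Keq = 9.4590e-06 ⇒ Q>K, reverse
Step 1:
                  E         A         J         D
  I           1.754     8.234     3.953     1.762
  C           1.663    0.5543   -0.5543    -1.663
  E           3.417     8.788     3.399   0.09918
  solve Keq expr → x = -0.5543; check Q = 9.4590e-06
Then remove 0.7744 M of E.
Step 2:
                  E         A         J         D
  I           2.642     8.788     3.399   0.09918
  C         0.02177  0.007257 -0.007257  -0.02177
  E           2.664     8.796     3.391   0.07741
  solve Keq expr → x = -0.007257; check Q = 9.4590e-06
Then remove 1.013 M of E.
Step 3:
                  E         A         J         D
  I           1.651     8.796     3.391   0.07741
  C         0.02854  0.009514 -0.009514  -0.02854
  E            1.68     8.805     3.382   0.04887
  solve Keq expr → x = -0.009514; check Q = 9.4590e-06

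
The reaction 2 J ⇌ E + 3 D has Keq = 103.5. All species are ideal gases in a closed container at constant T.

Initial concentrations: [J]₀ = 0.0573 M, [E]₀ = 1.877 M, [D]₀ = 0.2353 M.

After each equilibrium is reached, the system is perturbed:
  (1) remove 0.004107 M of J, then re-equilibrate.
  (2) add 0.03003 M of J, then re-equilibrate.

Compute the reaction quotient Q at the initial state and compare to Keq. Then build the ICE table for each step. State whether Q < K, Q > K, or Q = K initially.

Q₀ = 7.448 vs Keq = 103.5 ⇒ Q<K, forward
Step 1:
                  J         E         D
  init       0.0573     1.877    0.2353
  Δ        -0.03621    0.0181   0.05431
  eq        0.02109     1.895    0.2896
  solve Keq expr → x = 0.0181; check Q = 103.5
Then remove 0.004107 M of J.
Step 2:
                  J         E         D
  init      0.01698     1.895    0.2896
  Δ        0.003523 -0.001761 -0.005284
  eq        0.02051     1.893    0.2843
  solve Keq expr → x = -0.001761; check Q = 103.5
Then add 0.03003 M of J.
Step 3:
                  J         E         D
  init      0.05054     1.893    0.2843
  Δ        -0.02565   0.01282   0.03847
  eq        0.02489     1.906    0.3228
  solve Keq expr → x = 0.01282; check Q = 103.5

Q₀ = 7.448; Q < K (proceeds forward)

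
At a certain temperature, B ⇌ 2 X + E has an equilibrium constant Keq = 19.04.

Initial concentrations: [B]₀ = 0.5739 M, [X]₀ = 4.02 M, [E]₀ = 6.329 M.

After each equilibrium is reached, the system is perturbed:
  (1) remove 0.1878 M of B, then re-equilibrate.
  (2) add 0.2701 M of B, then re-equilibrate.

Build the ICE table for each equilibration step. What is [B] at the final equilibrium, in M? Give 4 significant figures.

Q₀ = 178.2 vs Keq = 19.04 ⇒ Q>K, reverse
Step 1:
                    B           X           E
  init         0.5739        4.02       6.329
  Δ             0.882      -1.764      -0.882
  eq            1.456       2.256       5.447
  solve Keq expr → x = -0.882; check Q = 19.04
Then remove 0.1878 M of B.
Step 2:
                    B           X           E
  init          1.268       2.256       5.447
  Δ           0.04983    -0.09966    -0.04983
  eq            1.318       2.156       5.397
  solve Keq expr → x = -0.04983; check Q = 19.04
Then add 0.2701 M of B.
Step 3:
                    B           X           E
  init          1.588       2.156       5.397
  Δ          -0.07103      0.1421     0.07103
  eq            1.517       2.298       5.468
  solve Keq expr → x = 0.07103; check Q = 19.04

[B]_eq = 1.517 M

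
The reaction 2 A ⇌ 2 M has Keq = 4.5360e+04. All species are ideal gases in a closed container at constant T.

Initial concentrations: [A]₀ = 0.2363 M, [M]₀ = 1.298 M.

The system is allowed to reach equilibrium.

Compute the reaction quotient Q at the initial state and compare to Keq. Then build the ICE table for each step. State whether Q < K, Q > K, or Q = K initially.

Q₀ = 30.17; Q < K (proceeds forward)

Q₀ = 30.17 vs Keq = 4.5360e+04 ⇒ Q<K, forward
Step 1:
                   A          M
  init        0.2363      1.298
  Δ          -0.2291     0.2291
  eq         0.00717      1.527
  solve Keq expr → x = 0.1146; check Q = 4.5360e+04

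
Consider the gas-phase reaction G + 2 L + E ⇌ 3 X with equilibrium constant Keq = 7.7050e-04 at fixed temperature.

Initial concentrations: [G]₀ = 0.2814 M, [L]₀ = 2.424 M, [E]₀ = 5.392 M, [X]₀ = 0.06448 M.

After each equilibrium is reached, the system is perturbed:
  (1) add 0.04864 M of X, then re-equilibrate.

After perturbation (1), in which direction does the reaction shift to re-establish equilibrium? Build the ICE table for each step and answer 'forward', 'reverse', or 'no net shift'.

Q₀ = 3.0070e-05 vs Keq = 7.7050e-04 ⇒ Q<K, forward
Step 1:
                    G           L           E           X
  Initial      0.2814       2.424       5.392     0.06448
  Change     -0.03753    -0.07506    -0.03753      0.1126
  Equil        0.2439       2.349       5.354      0.1771
  solve Keq expr → x = 0.03753; check Q = 7.7050e-04
Then add 0.04864 M of X.
Step 2:
                    G           L           E           X
  Initial      0.2439       2.349       5.354      0.2257
  Change      0.01452     0.02903     0.01452    -0.04355
  Equil        0.2584       2.378       5.369      0.1822
  solve Keq expr → x = -0.01452; check Q = 7.7050e-04

Direction: reverse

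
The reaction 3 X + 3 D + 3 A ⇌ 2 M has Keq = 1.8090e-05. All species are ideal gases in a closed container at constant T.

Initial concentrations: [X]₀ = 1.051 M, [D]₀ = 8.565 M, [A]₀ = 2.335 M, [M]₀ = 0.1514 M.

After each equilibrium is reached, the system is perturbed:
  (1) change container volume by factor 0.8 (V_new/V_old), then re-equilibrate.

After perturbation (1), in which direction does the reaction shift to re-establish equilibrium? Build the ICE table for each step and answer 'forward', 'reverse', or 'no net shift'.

Direction: forward

Q₀ = 2.4683e-06 vs Keq = 1.8090e-05 ⇒ Q<K, forward
Step 1:
                  X         D         A         M
  Initial     1.051     8.565     2.335    0.1514
  Change    -0.1757   -0.1757   -0.1757    0.1171
  Equil      0.8753     8.389     2.159    0.2685
  solve Keq expr → x = 0.05857; check Q = 1.8090e-05
Then change container volume by factor 0.8 (V_new/V_old).
Step 2:
                  X         D         A         M
  Initial     1.094     10.49     2.699    0.3357
  Change    -0.1998   -0.1998   -0.1998    0.1332
  Equil      0.8943     10.29     2.499    0.4689
  solve Keq expr → x = 0.06661; check Q = 1.8090e-05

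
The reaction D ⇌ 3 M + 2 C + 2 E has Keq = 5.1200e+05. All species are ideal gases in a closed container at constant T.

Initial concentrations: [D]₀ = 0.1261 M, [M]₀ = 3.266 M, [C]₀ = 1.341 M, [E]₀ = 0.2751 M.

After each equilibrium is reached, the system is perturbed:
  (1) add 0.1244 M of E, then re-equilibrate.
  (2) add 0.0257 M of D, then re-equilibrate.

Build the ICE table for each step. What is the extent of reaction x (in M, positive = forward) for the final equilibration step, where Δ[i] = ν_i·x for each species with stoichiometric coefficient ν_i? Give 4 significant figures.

Q₀ = 37.6 vs Keq = 5.1200e+05 ⇒ Q<K, forward
Step 1:
                   D          M          C          E
  I           0.1261      3.266      1.341     0.2751
  C           -0.126     0.3781     0.2521     0.2521
  E       6.6660e-05      3.644      1.593     0.5272
  solve Keq expr → x = 0.126; check Q = 5.1200e+05
Then add 0.1244 M of E.
Step 2:
                   D          M          C          E
  I       6.6660e-05      3.644      1.593     0.6516
  C       3.5133e-05 -1.0540e-04 -7.0266e-05 -7.0266e-05
  E       1.0179e-04      3.644      1.593     0.6515
  solve Keq expr → x = -3.5133e-05; check Q = 5.1200e+05
Then add 0.0257 M of D.
Step 3:
                   D          M          C          E
  I           0.0258      3.644      1.593     0.6515
  C         -0.02567      0.077    0.05133    0.05133
  E       1.3440e-04      3.721      1.644     0.7028
  solve Keq expr → x = 0.02567; check Q = 5.1200e+05

x = 0.02567 M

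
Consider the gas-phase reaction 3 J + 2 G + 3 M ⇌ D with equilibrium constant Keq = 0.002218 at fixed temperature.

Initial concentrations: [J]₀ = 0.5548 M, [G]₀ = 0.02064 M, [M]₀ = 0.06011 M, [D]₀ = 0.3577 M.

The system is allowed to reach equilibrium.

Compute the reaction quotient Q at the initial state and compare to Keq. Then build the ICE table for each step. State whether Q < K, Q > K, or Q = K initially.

Q₀ = 2.2639e+07; Q > K (proceeds reverse)

Q₀ = 2.2639e+07 vs Keq = 0.002218 ⇒ Q>K, reverse
Step 1:
                  J         G         M         D
  I          0.5548   0.02064   0.06011    0.3577
  C           1.053    0.7021     1.053   -0.3511
  E           1.608    0.7227     1.113  0.006646
  solve Keq expr → x = -0.3511; check Q = 0.002218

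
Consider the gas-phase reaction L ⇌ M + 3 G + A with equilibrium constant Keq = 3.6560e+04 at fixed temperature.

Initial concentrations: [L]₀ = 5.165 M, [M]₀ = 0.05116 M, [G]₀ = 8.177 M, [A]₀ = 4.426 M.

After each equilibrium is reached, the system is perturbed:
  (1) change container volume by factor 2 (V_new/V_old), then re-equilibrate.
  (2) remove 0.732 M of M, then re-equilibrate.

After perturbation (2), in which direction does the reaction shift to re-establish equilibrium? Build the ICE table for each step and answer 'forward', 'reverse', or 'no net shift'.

Q₀ = 23.97 vs Keq = 3.6560e+04 ⇒ Q<K, forward
Step 1:
                    L           M           G           A
  Initial       5.165     0.05116       8.177       4.426
  Change       -2.744       2.744       8.231       2.744
  Equil         2.421       2.795       16.41        7.17
  solve Keq expr → x = 2.744; check Q = 3.6560e+04
Then change container volume by factor 2 (V_new/V_old).
Step 2:
                    L           M           G           A
  Initial       1.211       1.397       8.204       3.585
  Change      -0.8642      0.8642       2.593      0.8642
  Equil        0.3464       2.262        10.8       4.449
  solve Keq expr → x = 0.8642; check Q = 3.6560e+04
Then remove 0.732 M of M.
Step 3:
                    L           M           G           A
  Initial      0.3464        1.53        10.8       4.449
  Change     -0.07883     0.07883      0.2365     0.07883
  Equil        0.2676       1.609       11.03       4.528
  solve Keq expr → x = 0.07883; check Q = 3.6560e+04

Direction: forward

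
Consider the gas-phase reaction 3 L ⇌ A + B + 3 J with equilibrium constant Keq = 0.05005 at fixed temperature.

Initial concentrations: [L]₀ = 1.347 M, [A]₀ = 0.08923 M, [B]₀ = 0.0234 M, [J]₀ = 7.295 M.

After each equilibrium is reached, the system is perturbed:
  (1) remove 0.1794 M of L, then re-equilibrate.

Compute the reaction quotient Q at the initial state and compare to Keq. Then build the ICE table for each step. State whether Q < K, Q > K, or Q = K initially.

Q₀ = 0.3317; Q > K (proceeds reverse)

Q₀ = 0.3317 vs Keq = 0.05005 ⇒ Q>K, reverse
Step 1:
                  L         A         B         J
  I           1.347   0.08923    0.0234     7.295
  C         0.05484  -0.01828  -0.01828  -0.05484
  E           1.402   0.07095   0.00512      7.24
  solve Keq expr → x = -0.01828; check Q = 0.05005
Then remove 0.1794 M of L.
Step 2:
                  L         A         B         J
  I           1.222   0.07095   0.00512      7.24
  C        0.004796 -0.001599 -0.001599 -0.004796
  E           1.227   0.06935  0.003522     7.235
  solve Keq expr → x = -0.001599; check Q = 0.05005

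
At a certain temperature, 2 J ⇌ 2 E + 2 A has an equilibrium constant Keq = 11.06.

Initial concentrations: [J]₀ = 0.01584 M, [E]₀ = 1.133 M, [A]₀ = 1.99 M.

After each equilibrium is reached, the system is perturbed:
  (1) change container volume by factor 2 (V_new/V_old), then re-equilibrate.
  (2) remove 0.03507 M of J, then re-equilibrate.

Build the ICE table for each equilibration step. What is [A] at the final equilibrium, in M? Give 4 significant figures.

[A]_eq = 0.8573 M

Q₀ = 2.0261e+04 vs Keq = 11.06 ⇒ Q>K, reverse
Step 1:
                   J          E          A
  init       0.01584      1.133       1.99
  Δ           0.3618    -0.3618    -0.3618
  eq          0.3776     0.7712      1.628
  solve Keq expr → x = -0.1809; check Q = 11.06
Then change container volume by factor 2 (V_new/V_old).
Step 2:
                   J          E          A
  init        0.1888     0.3856     0.8141
  Δ         -0.06834    0.06834    0.06834
  eq          0.1205      0.454     0.8825
  solve Keq expr → x = 0.03417; check Q = 11.06
Then remove 0.03507 M of J.
Step 3:
                   J          E          A
  init       0.08539      0.454     0.8825
  Δ          0.02515   -0.02515   -0.02515
  eq          0.1105     0.4288     0.8573
  solve Keq expr → x = -0.01258; check Q = 11.06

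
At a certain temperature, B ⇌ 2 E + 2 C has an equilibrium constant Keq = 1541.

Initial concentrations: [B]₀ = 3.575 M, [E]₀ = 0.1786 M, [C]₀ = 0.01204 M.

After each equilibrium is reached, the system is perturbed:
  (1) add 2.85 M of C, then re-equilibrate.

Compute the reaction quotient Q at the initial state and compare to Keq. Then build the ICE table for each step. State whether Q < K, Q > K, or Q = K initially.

Q₀ = 1.2934e-06 vs Keq = 1541 ⇒ Q<K, forward
Step 1:
                   B          E          C
  I            3.575     0.1786    0.01204
  C           -2.847      5.693      5.693
  E           0.7283      5.872      5.705
  solve Keq expr → x = 2.847; check Q = 1541
Then add 2.85 M of C.
Step 2:
                   B          E          C
  I           0.7283      5.872      8.555
  C            0.347    -0.6939    -0.6939
  E            1.075      5.178      7.861
  solve Keq expr → x = -0.347; check Q = 1541

Q₀ = 1.2934e-06; Q < K (proceeds forward)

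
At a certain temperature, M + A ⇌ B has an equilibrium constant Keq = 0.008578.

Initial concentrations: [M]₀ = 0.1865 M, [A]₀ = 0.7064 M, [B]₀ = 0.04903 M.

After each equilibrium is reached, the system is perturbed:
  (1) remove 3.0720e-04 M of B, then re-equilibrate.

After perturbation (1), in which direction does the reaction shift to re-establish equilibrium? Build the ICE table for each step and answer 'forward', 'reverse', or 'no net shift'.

Direction: forward

Q₀ = 0.3722 vs Keq = 0.008578 ⇒ Q>K, reverse
Step 1:
                  M         A         B
  Initial    0.1865    0.7064   0.04903
  Change    0.04752   0.04752  -0.04752
  Equil       0.234    0.7539  0.001513
  solve Keq expr → x = -0.04752; check Q = 0.008578
Then remove 3.0720e-04 M of B.
Step 2:
                  M         A         B
  Initial     0.234    0.7539  0.001206
  Change  -3.0462e-04 -3.0462e-04 3.0462e-04
  Equil      0.2337    0.7536  0.001511
  solve Keq expr → x = 3.0462e-04; check Q = 0.008578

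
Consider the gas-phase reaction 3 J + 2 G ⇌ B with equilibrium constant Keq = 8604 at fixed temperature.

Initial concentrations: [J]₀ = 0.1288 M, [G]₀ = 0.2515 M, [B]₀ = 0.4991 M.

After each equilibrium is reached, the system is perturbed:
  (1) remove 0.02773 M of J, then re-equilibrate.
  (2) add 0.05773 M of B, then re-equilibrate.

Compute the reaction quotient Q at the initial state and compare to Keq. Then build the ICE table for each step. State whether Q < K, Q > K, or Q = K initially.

Q₀ = 3693 vs Keq = 8604 ⇒ Q<K, forward
Step 1:
                    J           G           B
  I            0.1288      0.2515      0.4991
  C          -0.02626    -0.01751    0.008754
  E            0.1025       0.234      0.5079
  solve Keq expr → x = 0.008754; check Q = 8604
Then remove 0.02773 M of J.
Step 2:
                    J           G           B
  I           0.07481       0.234      0.5079
  C           0.02299     0.01532   -0.007662
  E           0.09779      0.2493      0.5002
  solve Keq expr → x = -0.007662; check Q = 8604
Then add 0.05773 M of B.
Step 3:
                    J           G           B
  I           0.09779      0.2493      0.5579
  C          0.003023    0.002015   -0.001008
  E            0.1008      0.2513      0.5569
  solve Keq expr → x = -0.001008; check Q = 8604

Q₀ = 3693; Q < K (proceeds forward)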